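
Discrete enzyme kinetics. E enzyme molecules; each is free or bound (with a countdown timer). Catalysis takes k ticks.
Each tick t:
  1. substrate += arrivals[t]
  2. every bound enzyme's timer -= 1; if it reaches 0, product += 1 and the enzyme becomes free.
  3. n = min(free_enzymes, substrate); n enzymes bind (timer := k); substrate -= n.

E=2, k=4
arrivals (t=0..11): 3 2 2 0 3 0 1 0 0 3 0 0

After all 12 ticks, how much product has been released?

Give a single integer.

t=0: arr=3 -> substrate=1 bound=2 product=0
t=1: arr=2 -> substrate=3 bound=2 product=0
t=2: arr=2 -> substrate=5 bound=2 product=0
t=3: arr=0 -> substrate=5 bound=2 product=0
t=4: arr=3 -> substrate=6 bound=2 product=2
t=5: arr=0 -> substrate=6 bound=2 product=2
t=6: arr=1 -> substrate=7 bound=2 product=2
t=7: arr=0 -> substrate=7 bound=2 product=2
t=8: arr=0 -> substrate=5 bound=2 product=4
t=9: arr=3 -> substrate=8 bound=2 product=4
t=10: arr=0 -> substrate=8 bound=2 product=4
t=11: arr=0 -> substrate=8 bound=2 product=4

Answer: 4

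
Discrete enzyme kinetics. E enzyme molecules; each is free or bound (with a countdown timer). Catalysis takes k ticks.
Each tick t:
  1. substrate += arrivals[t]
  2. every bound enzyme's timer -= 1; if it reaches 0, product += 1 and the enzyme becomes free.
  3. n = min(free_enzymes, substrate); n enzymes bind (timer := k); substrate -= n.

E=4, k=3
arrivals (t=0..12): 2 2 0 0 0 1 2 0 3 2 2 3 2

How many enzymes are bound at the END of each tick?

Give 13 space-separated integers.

Answer: 2 4 4 2 0 1 3 3 4 4 4 4 4

Derivation:
t=0: arr=2 -> substrate=0 bound=2 product=0
t=1: arr=2 -> substrate=0 bound=4 product=0
t=2: arr=0 -> substrate=0 bound=4 product=0
t=3: arr=0 -> substrate=0 bound=2 product=2
t=4: arr=0 -> substrate=0 bound=0 product=4
t=5: arr=1 -> substrate=0 bound=1 product=4
t=6: arr=2 -> substrate=0 bound=3 product=4
t=7: arr=0 -> substrate=0 bound=3 product=4
t=8: arr=3 -> substrate=1 bound=4 product=5
t=9: arr=2 -> substrate=1 bound=4 product=7
t=10: arr=2 -> substrate=3 bound=4 product=7
t=11: arr=3 -> substrate=4 bound=4 product=9
t=12: arr=2 -> substrate=4 bound=4 product=11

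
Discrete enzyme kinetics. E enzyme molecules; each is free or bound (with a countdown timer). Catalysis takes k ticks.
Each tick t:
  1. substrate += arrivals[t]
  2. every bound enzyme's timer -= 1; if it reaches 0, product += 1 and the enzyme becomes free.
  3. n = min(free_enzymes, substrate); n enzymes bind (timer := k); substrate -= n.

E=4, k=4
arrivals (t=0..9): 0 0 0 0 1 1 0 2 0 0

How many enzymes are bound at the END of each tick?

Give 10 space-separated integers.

t=0: arr=0 -> substrate=0 bound=0 product=0
t=1: arr=0 -> substrate=0 bound=0 product=0
t=2: arr=0 -> substrate=0 bound=0 product=0
t=3: arr=0 -> substrate=0 bound=0 product=0
t=4: arr=1 -> substrate=0 bound=1 product=0
t=5: arr=1 -> substrate=0 bound=2 product=0
t=6: arr=0 -> substrate=0 bound=2 product=0
t=7: arr=2 -> substrate=0 bound=4 product=0
t=8: arr=0 -> substrate=0 bound=3 product=1
t=9: arr=0 -> substrate=0 bound=2 product=2

Answer: 0 0 0 0 1 2 2 4 3 2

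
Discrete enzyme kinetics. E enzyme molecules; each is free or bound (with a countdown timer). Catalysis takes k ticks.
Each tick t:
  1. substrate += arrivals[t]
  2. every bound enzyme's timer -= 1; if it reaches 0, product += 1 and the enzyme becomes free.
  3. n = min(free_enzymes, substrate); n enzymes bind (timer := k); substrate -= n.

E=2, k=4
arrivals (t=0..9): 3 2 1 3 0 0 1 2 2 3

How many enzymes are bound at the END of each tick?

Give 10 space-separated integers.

Answer: 2 2 2 2 2 2 2 2 2 2

Derivation:
t=0: arr=3 -> substrate=1 bound=2 product=0
t=1: arr=2 -> substrate=3 bound=2 product=0
t=2: arr=1 -> substrate=4 bound=2 product=0
t=3: arr=3 -> substrate=7 bound=2 product=0
t=4: arr=0 -> substrate=5 bound=2 product=2
t=5: arr=0 -> substrate=5 bound=2 product=2
t=6: arr=1 -> substrate=6 bound=2 product=2
t=7: arr=2 -> substrate=8 bound=2 product=2
t=8: arr=2 -> substrate=8 bound=2 product=4
t=9: arr=3 -> substrate=11 bound=2 product=4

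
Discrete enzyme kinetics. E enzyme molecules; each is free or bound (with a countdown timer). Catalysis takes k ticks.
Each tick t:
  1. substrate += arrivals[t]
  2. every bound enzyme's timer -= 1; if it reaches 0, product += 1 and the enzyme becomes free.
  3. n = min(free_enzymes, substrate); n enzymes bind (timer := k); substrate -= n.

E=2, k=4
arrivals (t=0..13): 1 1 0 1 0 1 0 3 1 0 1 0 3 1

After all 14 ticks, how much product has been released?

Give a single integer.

t=0: arr=1 -> substrate=0 bound=1 product=0
t=1: arr=1 -> substrate=0 bound=2 product=0
t=2: arr=0 -> substrate=0 bound=2 product=0
t=3: arr=1 -> substrate=1 bound=2 product=0
t=4: arr=0 -> substrate=0 bound=2 product=1
t=5: arr=1 -> substrate=0 bound=2 product=2
t=6: arr=0 -> substrate=0 bound=2 product=2
t=7: arr=3 -> substrate=3 bound=2 product=2
t=8: arr=1 -> substrate=3 bound=2 product=3
t=9: arr=0 -> substrate=2 bound=2 product=4
t=10: arr=1 -> substrate=3 bound=2 product=4
t=11: arr=0 -> substrate=3 bound=2 product=4
t=12: arr=3 -> substrate=5 bound=2 product=5
t=13: arr=1 -> substrate=5 bound=2 product=6

Answer: 6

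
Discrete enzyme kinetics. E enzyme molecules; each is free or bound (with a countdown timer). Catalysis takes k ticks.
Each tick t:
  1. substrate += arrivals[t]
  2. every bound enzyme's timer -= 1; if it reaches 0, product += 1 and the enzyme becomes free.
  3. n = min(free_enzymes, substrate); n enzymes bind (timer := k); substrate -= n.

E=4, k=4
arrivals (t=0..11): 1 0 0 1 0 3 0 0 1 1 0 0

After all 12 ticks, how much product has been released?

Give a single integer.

t=0: arr=1 -> substrate=0 bound=1 product=0
t=1: arr=0 -> substrate=0 bound=1 product=0
t=2: arr=0 -> substrate=0 bound=1 product=0
t=3: arr=1 -> substrate=0 bound=2 product=0
t=4: arr=0 -> substrate=0 bound=1 product=1
t=5: arr=3 -> substrate=0 bound=4 product=1
t=6: arr=0 -> substrate=0 bound=4 product=1
t=7: arr=0 -> substrate=0 bound=3 product=2
t=8: arr=1 -> substrate=0 bound=4 product=2
t=9: arr=1 -> substrate=0 bound=2 product=5
t=10: arr=0 -> substrate=0 bound=2 product=5
t=11: arr=0 -> substrate=0 bound=2 product=5

Answer: 5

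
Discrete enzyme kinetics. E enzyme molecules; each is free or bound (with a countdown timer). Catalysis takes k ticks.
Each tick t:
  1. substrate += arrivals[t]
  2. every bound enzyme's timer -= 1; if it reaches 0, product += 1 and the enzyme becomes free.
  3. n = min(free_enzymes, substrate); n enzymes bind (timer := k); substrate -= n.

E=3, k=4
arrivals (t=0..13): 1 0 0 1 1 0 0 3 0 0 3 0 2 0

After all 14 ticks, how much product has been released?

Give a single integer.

t=0: arr=1 -> substrate=0 bound=1 product=0
t=1: arr=0 -> substrate=0 bound=1 product=0
t=2: arr=0 -> substrate=0 bound=1 product=0
t=3: arr=1 -> substrate=0 bound=2 product=0
t=4: arr=1 -> substrate=0 bound=2 product=1
t=5: arr=0 -> substrate=0 bound=2 product=1
t=6: arr=0 -> substrate=0 bound=2 product=1
t=7: arr=3 -> substrate=1 bound=3 product=2
t=8: arr=0 -> substrate=0 bound=3 product=3
t=9: arr=0 -> substrate=0 bound=3 product=3
t=10: arr=3 -> substrate=3 bound=3 product=3
t=11: arr=0 -> substrate=1 bound=3 product=5
t=12: arr=2 -> substrate=2 bound=3 product=6
t=13: arr=0 -> substrate=2 bound=3 product=6

Answer: 6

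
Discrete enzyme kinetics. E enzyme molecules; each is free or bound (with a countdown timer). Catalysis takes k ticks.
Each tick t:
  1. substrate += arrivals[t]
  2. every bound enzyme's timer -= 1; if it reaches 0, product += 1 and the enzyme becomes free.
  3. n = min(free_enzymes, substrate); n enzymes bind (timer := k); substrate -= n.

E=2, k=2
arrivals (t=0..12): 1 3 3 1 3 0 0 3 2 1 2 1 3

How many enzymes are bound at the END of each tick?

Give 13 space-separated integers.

Answer: 1 2 2 2 2 2 2 2 2 2 2 2 2

Derivation:
t=0: arr=1 -> substrate=0 bound=1 product=0
t=1: arr=3 -> substrate=2 bound=2 product=0
t=2: arr=3 -> substrate=4 bound=2 product=1
t=3: arr=1 -> substrate=4 bound=2 product=2
t=4: arr=3 -> substrate=6 bound=2 product=3
t=5: arr=0 -> substrate=5 bound=2 product=4
t=6: arr=0 -> substrate=4 bound=2 product=5
t=7: arr=3 -> substrate=6 bound=2 product=6
t=8: arr=2 -> substrate=7 bound=2 product=7
t=9: arr=1 -> substrate=7 bound=2 product=8
t=10: arr=2 -> substrate=8 bound=2 product=9
t=11: arr=1 -> substrate=8 bound=2 product=10
t=12: arr=3 -> substrate=10 bound=2 product=11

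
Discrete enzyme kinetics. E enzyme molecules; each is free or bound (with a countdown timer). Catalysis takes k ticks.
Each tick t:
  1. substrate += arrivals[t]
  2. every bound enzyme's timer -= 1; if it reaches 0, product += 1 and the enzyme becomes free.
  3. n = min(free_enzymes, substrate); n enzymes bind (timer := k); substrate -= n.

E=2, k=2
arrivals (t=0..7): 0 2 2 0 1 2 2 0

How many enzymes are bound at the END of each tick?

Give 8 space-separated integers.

Answer: 0 2 2 2 2 2 2 2

Derivation:
t=0: arr=0 -> substrate=0 bound=0 product=0
t=1: arr=2 -> substrate=0 bound=2 product=0
t=2: arr=2 -> substrate=2 bound=2 product=0
t=3: arr=0 -> substrate=0 bound=2 product=2
t=4: arr=1 -> substrate=1 bound=2 product=2
t=5: arr=2 -> substrate=1 bound=2 product=4
t=6: arr=2 -> substrate=3 bound=2 product=4
t=7: arr=0 -> substrate=1 bound=2 product=6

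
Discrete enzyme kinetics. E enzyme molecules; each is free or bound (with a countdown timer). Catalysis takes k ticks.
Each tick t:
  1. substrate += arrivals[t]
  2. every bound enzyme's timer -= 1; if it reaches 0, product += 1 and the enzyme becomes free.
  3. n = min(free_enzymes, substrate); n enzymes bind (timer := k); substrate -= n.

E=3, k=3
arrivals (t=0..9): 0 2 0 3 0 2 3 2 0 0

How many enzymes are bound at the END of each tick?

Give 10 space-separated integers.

Answer: 0 2 2 3 3 3 3 3 3 3

Derivation:
t=0: arr=0 -> substrate=0 bound=0 product=0
t=1: arr=2 -> substrate=0 bound=2 product=0
t=2: arr=0 -> substrate=0 bound=2 product=0
t=3: arr=3 -> substrate=2 bound=3 product=0
t=4: arr=0 -> substrate=0 bound=3 product=2
t=5: arr=2 -> substrate=2 bound=3 product=2
t=6: arr=3 -> substrate=4 bound=3 product=3
t=7: arr=2 -> substrate=4 bound=3 product=5
t=8: arr=0 -> substrate=4 bound=3 product=5
t=9: arr=0 -> substrate=3 bound=3 product=6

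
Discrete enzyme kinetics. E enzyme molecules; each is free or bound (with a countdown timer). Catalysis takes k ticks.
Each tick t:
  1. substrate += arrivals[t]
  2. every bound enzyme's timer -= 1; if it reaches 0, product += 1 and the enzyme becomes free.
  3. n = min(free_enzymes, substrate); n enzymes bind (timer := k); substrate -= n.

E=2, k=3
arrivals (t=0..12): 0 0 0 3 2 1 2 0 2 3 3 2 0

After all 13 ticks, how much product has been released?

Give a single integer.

t=0: arr=0 -> substrate=0 bound=0 product=0
t=1: arr=0 -> substrate=0 bound=0 product=0
t=2: arr=0 -> substrate=0 bound=0 product=0
t=3: arr=3 -> substrate=1 bound=2 product=0
t=4: arr=2 -> substrate=3 bound=2 product=0
t=5: arr=1 -> substrate=4 bound=2 product=0
t=6: arr=2 -> substrate=4 bound=2 product=2
t=7: arr=0 -> substrate=4 bound=2 product=2
t=8: arr=2 -> substrate=6 bound=2 product=2
t=9: arr=3 -> substrate=7 bound=2 product=4
t=10: arr=3 -> substrate=10 bound=2 product=4
t=11: arr=2 -> substrate=12 bound=2 product=4
t=12: arr=0 -> substrate=10 bound=2 product=6

Answer: 6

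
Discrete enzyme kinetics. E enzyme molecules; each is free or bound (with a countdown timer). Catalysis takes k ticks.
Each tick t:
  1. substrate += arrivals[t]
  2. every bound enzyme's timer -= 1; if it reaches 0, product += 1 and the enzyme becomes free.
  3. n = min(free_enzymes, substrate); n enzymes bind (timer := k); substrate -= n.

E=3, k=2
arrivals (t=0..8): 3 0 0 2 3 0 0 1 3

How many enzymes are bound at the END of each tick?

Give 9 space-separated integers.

t=0: arr=3 -> substrate=0 bound=3 product=0
t=1: arr=0 -> substrate=0 bound=3 product=0
t=2: arr=0 -> substrate=0 bound=0 product=3
t=3: arr=2 -> substrate=0 bound=2 product=3
t=4: arr=3 -> substrate=2 bound=3 product=3
t=5: arr=0 -> substrate=0 bound=3 product=5
t=6: arr=0 -> substrate=0 bound=2 product=6
t=7: arr=1 -> substrate=0 bound=1 product=8
t=8: arr=3 -> substrate=1 bound=3 product=8

Answer: 3 3 0 2 3 3 2 1 3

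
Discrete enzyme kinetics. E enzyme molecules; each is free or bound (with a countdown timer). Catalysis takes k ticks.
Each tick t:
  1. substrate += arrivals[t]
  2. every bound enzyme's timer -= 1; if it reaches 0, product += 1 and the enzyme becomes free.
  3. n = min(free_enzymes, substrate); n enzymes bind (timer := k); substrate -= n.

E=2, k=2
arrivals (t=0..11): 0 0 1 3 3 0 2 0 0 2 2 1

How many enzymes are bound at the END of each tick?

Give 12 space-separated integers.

Answer: 0 0 1 2 2 2 2 2 2 2 2 2

Derivation:
t=0: arr=0 -> substrate=0 bound=0 product=0
t=1: arr=0 -> substrate=0 bound=0 product=0
t=2: arr=1 -> substrate=0 bound=1 product=0
t=3: arr=3 -> substrate=2 bound=2 product=0
t=4: arr=3 -> substrate=4 bound=2 product=1
t=5: arr=0 -> substrate=3 bound=2 product=2
t=6: arr=2 -> substrate=4 bound=2 product=3
t=7: arr=0 -> substrate=3 bound=2 product=4
t=8: arr=0 -> substrate=2 bound=2 product=5
t=9: arr=2 -> substrate=3 bound=2 product=6
t=10: arr=2 -> substrate=4 bound=2 product=7
t=11: arr=1 -> substrate=4 bound=2 product=8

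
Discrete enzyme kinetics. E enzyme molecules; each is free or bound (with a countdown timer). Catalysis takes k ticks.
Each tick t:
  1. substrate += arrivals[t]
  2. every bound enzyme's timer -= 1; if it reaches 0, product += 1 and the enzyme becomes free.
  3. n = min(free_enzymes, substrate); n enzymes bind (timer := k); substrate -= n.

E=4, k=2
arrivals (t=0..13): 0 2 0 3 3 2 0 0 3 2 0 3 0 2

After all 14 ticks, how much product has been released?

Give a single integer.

Answer: 18

Derivation:
t=0: arr=0 -> substrate=0 bound=0 product=0
t=1: arr=2 -> substrate=0 bound=2 product=0
t=2: arr=0 -> substrate=0 bound=2 product=0
t=3: arr=3 -> substrate=0 bound=3 product=2
t=4: arr=3 -> substrate=2 bound=4 product=2
t=5: arr=2 -> substrate=1 bound=4 product=5
t=6: arr=0 -> substrate=0 bound=4 product=6
t=7: arr=0 -> substrate=0 bound=1 product=9
t=8: arr=3 -> substrate=0 bound=3 product=10
t=9: arr=2 -> substrate=1 bound=4 product=10
t=10: arr=0 -> substrate=0 bound=2 product=13
t=11: arr=3 -> substrate=0 bound=4 product=14
t=12: arr=0 -> substrate=0 bound=3 product=15
t=13: arr=2 -> substrate=0 bound=2 product=18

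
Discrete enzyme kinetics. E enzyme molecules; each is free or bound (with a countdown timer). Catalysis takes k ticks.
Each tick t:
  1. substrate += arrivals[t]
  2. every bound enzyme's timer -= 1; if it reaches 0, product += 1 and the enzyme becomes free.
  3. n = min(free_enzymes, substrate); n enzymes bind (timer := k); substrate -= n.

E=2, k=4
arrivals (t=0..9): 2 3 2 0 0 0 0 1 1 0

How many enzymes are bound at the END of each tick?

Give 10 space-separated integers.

Answer: 2 2 2 2 2 2 2 2 2 2

Derivation:
t=0: arr=2 -> substrate=0 bound=2 product=0
t=1: arr=3 -> substrate=3 bound=2 product=0
t=2: arr=2 -> substrate=5 bound=2 product=0
t=3: arr=0 -> substrate=5 bound=2 product=0
t=4: arr=0 -> substrate=3 bound=2 product=2
t=5: arr=0 -> substrate=3 bound=2 product=2
t=6: arr=0 -> substrate=3 bound=2 product=2
t=7: arr=1 -> substrate=4 bound=2 product=2
t=8: arr=1 -> substrate=3 bound=2 product=4
t=9: arr=0 -> substrate=3 bound=2 product=4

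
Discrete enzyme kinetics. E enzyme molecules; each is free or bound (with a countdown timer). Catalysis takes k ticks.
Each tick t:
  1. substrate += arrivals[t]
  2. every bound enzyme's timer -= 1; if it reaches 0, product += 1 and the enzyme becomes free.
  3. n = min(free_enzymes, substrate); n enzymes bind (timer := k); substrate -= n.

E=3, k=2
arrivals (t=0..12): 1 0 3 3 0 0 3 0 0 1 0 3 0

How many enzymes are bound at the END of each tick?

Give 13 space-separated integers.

t=0: arr=1 -> substrate=0 bound=1 product=0
t=1: arr=0 -> substrate=0 bound=1 product=0
t=2: arr=3 -> substrate=0 bound=3 product=1
t=3: arr=3 -> substrate=3 bound=3 product=1
t=4: arr=0 -> substrate=0 bound=3 product=4
t=5: arr=0 -> substrate=0 bound=3 product=4
t=6: arr=3 -> substrate=0 bound=3 product=7
t=7: arr=0 -> substrate=0 bound=3 product=7
t=8: arr=0 -> substrate=0 bound=0 product=10
t=9: arr=1 -> substrate=0 bound=1 product=10
t=10: arr=0 -> substrate=0 bound=1 product=10
t=11: arr=3 -> substrate=0 bound=3 product=11
t=12: arr=0 -> substrate=0 bound=3 product=11

Answer: 1 1 3 3 3 3 3 3 0 1 1 3 3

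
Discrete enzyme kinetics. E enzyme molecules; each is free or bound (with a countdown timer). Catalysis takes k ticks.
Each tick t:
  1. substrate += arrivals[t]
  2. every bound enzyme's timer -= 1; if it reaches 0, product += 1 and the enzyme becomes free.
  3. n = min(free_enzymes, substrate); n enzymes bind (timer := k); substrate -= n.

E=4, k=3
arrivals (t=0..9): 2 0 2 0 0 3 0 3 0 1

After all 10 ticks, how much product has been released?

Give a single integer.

t=0: arr=2 -> substrate=0 bound=2 product=0
t=1: arr=0 -> substrate=0 bound=2 product=0
t=2: arr=2 -> substrate=0 bound=4 product=0
t=3: arr=0 -> substrate=0 bound=2 product=2
t=4: arr=0 -> substrate=0 bound=2 product=2
t=5: arr=3 -> substrate=0 bound=3 product=4
t=6: arr=0 -> substrate=0 bound=3 product=4
t=7: arr=3 -> substrate=2 bound=4 product=4
t=8: arr=0 -> substrate=0 bound=3 product=7
t=9: arr=1 -> substrate=0 bound=4 product=7

Answer: 7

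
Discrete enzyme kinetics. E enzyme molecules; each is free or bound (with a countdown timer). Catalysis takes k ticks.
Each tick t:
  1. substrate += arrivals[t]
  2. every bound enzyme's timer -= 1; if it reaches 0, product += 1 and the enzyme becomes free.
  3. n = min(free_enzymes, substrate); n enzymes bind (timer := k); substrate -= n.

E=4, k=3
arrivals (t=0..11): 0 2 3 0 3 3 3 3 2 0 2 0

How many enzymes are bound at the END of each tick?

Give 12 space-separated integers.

t=0: arr=0 -> substrate=0 bound=0 product=0
t=1: arr=2 -> substrate=0 bound=2 product=0
t=2: arr=3 -> substrate=1 bound=4 product=0
t=3: arr=0 -> substrate=1 bound=4 product=0
t=4: arr=3 -> substrate=2 bound=4 product=2
t=5: arr=3 -> substrate=3 bound=4 product=4
t=6: arr=3 -> substrate=6 bound=4 product=4
t=7: arr=3 -> substrate=7 bound=4 product=6
t=8: arr=2 -> substrate=7 bound=4 product=8
t=9: arr=0 -> substrate=7 bound=4 product=8
t=10: arr=2 -> substrate=7 bound=4 product=10
t=11: arr=0 -> substrate=5 bound=4 product=12

Answer: 0 2 4 4 4 4 4 4 4 4 4 4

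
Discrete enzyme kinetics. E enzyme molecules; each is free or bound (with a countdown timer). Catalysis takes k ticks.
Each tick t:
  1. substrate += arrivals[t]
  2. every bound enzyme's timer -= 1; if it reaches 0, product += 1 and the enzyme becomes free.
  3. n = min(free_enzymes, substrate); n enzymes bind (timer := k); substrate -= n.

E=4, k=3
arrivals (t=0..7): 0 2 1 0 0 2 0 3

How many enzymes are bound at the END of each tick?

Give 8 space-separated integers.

t=0: arr=0 -> substrate=0 bound=0 product=0
t=1: arr=2 -> substrate=0 bound=2 product=0
t=2: arr=1 -> substrate=0 bound=3 product=0
t=3: arr=0 -> substrate=0 bound=3 product=0
t=4: arr=0 -> substrate=0 bound=1 product=2
t=5: arr=2 -> substrate=0 bound=2 product=3
t=6: arr=0 -> substrate=0 bound=2 product=3
t=7: arr=3 -> substrate=1 bound=4 product=3

Answer: 0 2 3 3 1 2 2 4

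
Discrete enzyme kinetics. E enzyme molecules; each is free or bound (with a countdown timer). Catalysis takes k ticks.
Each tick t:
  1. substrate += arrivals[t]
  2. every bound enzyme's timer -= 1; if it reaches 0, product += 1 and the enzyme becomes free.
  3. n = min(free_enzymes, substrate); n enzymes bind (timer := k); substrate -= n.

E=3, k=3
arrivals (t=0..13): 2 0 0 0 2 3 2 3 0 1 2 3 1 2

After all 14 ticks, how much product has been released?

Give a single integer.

t=0: arr=2 -> substrate=0 bound=2 product=0
t=1: arr=0 -> substrate=0 bound=2 product=0
t=2: arr=0 -> substrate=0 bound=2 product=0
t=3: arr=0 -> substrate=0 bound=0 product=2
t=4: arr=2 -> substrate=0 bound=2 product=2
t=5: arr=3 -> substrate=2 bound=3 product=2
t=6: arr=2 -> substrate=4 bound=3 product=2
t=7: arr=3 -> substrate=5 bound=3 product=4
t=8: arr=0 -> substrate=4 bound=3 product=5
t=9: arr=1 -> substrate=5 bound=3 product=5
t=10: arr=2 -> substrate=5 bound=3 product=7
t=11: arr=3 -> substrate=7 bound=3 product=8
t=12: arr=1 -> substrate=8 bound=3 product=8
t=13: arr=2 -> substrate=8 bound=3 product=10

Answer: 10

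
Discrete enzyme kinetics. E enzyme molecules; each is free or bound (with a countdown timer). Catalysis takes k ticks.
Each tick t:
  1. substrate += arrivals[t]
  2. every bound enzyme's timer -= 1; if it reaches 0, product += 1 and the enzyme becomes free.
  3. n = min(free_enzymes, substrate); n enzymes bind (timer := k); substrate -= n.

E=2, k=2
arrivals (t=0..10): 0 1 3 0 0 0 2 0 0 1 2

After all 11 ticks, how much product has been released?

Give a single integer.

t=0: arr=0 -> substrate=0 bound=0 product=0
t=1: arr=1 -> substrate=0 bound=1 product=0
t=2: arr=3 -> substrate=2 bound=2 product=0
t=3: arr=0 -> substrate=1 bound=2 product=1
t=4: arr=0 -> substrate=0 bound=2 product=2
t=5: arr=0 -> substrate=0 bound=1 product=3
t=6: arr=2 -> substrate=0 bound=2 product=4
t=7: arr=0 -> substrate=0 bound=2 product=4
t=8: arr=0 -> substrate=0 bound=0 product=6
t=9: arr=1 -> substrate=0 bound=1 product=6
t=10: arr=2 -> substrate=1 bound=2 product=6

Answer: 6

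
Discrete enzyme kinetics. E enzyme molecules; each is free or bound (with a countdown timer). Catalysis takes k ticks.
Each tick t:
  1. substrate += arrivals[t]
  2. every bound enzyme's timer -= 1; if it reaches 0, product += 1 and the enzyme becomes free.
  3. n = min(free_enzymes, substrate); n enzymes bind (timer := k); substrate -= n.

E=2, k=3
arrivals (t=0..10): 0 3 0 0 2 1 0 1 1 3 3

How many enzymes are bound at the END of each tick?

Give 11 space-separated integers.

t=0: arr=0 -> substrate=0 bound=0 product=0
t=1: arr=3 -> substrate=1 bound=2 product=0
t=2: arr=0 -> substrate=1 bound=2 product=0
t=3: arr=0 -> substrate=1 bound=2 product=0
t=4: arr=2 -> substrate=1 bound=2 product=2
t=5: arr=1 -> substrate=2 bound=2 product=2
t=6: arr=0 -> substrate=2 bound=2 product=2
t=7: arr=1 -> substrate=1 bound=2 product=4
t=8: arr=1 -> substrate=2 bound=2 product=4
t=9: arr=3 -> substrate=5 bound=2 product=4
t=10: arr=3 -> substrate=6 bound=2 product=6

Answer: 0 2 2 2 2 2 2 2 2 2 2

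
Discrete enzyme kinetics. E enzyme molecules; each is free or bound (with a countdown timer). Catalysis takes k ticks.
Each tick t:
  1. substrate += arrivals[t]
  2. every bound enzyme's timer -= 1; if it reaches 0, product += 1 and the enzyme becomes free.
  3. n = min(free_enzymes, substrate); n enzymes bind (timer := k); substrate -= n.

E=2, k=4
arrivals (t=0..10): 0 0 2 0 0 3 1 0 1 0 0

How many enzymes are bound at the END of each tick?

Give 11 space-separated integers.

Answer: 0 0 2 2 2 2 2 2 2 2 2

Derivation:
t=0: arr=0 -> substrate=0 bound=0 product=0
t=1: arr=0 -> substrate=0 bound=0 product=0
t=2: arr=2 -> substrate=0 bound=2 product=0
t=3: arr=0 -> substrate=0 bound=2 product=0
t=4: arr=0 -> substrate=0 bound=2 product=0
t=5: arr=3 -> substrate=3 bound=2 product=0
t=6: arr=1 -> substrate=2 bound=2 product=2
t=7: arr=0 -> substrate=2 bound=2 product=2
t=8: arr=1 -> substrate=3 bound=2 product=2
t=9: arr=0 -> substrate=3 bound=2 product=2
t=10: arr=0 -> substrate=1 bound=2 product=4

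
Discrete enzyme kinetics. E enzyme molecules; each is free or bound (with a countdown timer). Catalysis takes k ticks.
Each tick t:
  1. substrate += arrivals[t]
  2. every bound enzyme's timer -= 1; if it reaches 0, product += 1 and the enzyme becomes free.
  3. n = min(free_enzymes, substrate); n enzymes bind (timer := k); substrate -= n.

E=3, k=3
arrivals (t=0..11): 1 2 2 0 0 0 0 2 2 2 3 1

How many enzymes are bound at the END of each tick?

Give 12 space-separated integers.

t=0: arr=1 -> substrate=0 bound=1 product=0
t=1: arr=2 -> substrate=0 bound=3 product=0
t=2: arr=2 -> substrate=2 bound=3 product=0
t=3: arr=0 -> substrate=1 bound=3 product=1
t=4: arr=0 -> substrate=0 bound=2 product=3
t=5: arr=0 -> substrate=0 bound=2 product=3
t=6: arr=0 -> substrate=0 bound=1 product=4
t=7: arr=2 -> substrate=0 bound=2 product=5
t=8: arr=2 -> substrate=1 bound=3 product=5
t=9: arr=2 -> substrate=3 bound=3 product=5
t=10: arr=3 -> substrate=4 bound=3 product=7
t=11: arr=1 -> substrate=4 bound=3 product=8

Answer: 1 3 3 3 2 2 1 2 3 3 3 3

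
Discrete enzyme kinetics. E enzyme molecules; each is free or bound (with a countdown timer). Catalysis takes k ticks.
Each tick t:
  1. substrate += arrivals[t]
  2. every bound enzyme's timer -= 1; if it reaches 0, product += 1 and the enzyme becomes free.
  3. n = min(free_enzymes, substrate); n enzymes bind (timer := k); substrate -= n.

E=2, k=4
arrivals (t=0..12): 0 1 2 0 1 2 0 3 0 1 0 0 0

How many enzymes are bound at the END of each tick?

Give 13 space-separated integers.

Answer: 0 1 2 2 2 2 2 2 2 2 2 2 2

Derivation:
t=0: arr=0 -> substrate=0 bound=0 product=0
t=1: arr=1 -> substrate=0 bound=1 product=0
t=2: arr=2 -> substrate=1 bound=2 product=0
t=3: arr=0 -> substrate=1 bound=2 product=0
t=4: arr=1 -> substrate=2 bound=2 product=0
t=5: arr=2 -> substrate=3 bound=2 product=1
t=6: arr=0 -> substrate=2 bound=2 product=2
t=7: arr=3 -> substrate=5 bound=2 product=2
t=8: arr=0 -> substrate=5 bound=2 product=2
t=9: arr=1 -> substrate=5 bound=2 product=3
t=10: arr=0 -> substrate=4 bound=2 product=4
t=11: arr=0 -> substrate=4 bound=2 product=4
t=12: arr=0 -> substrate=4 bound=2 product=4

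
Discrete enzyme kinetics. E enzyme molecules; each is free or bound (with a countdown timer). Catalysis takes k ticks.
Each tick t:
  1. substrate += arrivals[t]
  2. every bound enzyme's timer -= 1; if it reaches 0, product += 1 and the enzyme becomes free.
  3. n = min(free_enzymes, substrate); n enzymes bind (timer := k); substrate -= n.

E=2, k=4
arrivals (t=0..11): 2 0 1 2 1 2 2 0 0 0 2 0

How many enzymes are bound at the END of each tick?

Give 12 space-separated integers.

Answer: 2 2 2 2 2 2 2 2 2 2 2 2

Derivation:
t=0: arr=2 -> substrate=0 bound=2 product=0
t=1: arr=0 -> substrate=0 bound=2 product=0
t=2: arr=1 -> substrate=1 bound=2 product=0
t=3: arr=2 -> substrate=3 bound=2 product=0
t=4: arr=1 -> substrate=2 bound=2 product=2
t=5: arr=2 -> substrate=4 bound=2 product=2
t=6: arr=2 -> substrate=6 bound=2 product=2
t=7: arr=0 -> substrate=6 bound=2 product=2
t=8: arr=0 -> substrate=4 bound=2 product=4
t=9: arr=0 -> substrate=4 bound=2 product=4
t=10: arr=2 -> substrate=6 bound=2 product=4
t=11: arr=0 -> substrate=6 bound=2 product=4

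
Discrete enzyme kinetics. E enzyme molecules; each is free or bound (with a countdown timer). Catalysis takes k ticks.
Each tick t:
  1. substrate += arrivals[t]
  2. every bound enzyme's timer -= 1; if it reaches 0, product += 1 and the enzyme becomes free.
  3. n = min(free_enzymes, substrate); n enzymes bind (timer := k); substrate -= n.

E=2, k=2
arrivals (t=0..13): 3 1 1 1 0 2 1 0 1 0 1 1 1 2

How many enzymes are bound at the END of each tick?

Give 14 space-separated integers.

Answer: 2 2 2 2 2 2 2 2 2 2 1 2 2 2

Derivation:
t=0: arr=3 -> substrate=1 bound=2 product=0
t=1: arr=1 -> substrate=2 bound=2 product=0
t=2: arr=1 -> substrate=1 bound=2 product=2
t=3: arr=1 -> substrate=2 bound=2 product=2
t=4: arr=0 -> substrate=0 bound=2 product=4
t=5: arr=2 -> substrate=2 bound=2 product=4
t=6: arr=1 -> substrate=1 bound=2 product=6
t=7: arr=0 -> substrate=1 bound=2 product=6
t=8: arr=1 -> substrate=0 bound=2 product=8
t=9: arr=0 -> substrate=0 bound=2 product=8
t=10: arr=1 -> substrate=0 bound=1 product=10
t=11: arr=1 -> substrate=0 bound=2 product=10
t=12: arr=1 -> substrate=0 bound=2 product=11
t=13: arr=2 -> substrate=1 bound=2 product=12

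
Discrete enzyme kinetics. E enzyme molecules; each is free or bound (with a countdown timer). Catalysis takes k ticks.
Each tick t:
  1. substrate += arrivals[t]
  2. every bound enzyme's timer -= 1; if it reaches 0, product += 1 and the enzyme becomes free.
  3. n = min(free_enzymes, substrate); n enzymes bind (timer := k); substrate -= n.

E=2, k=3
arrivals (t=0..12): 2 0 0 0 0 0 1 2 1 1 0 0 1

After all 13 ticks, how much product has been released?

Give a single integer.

t=0: arr=2 -> substrate=0 bound=2 product=0
t=1: arr=0 -> substrate=0 bound=2 product=0
t=2: arr=0 -> substrate=0 bound=2 product=0
t=3: arr=0 -> substrate=0 bound=0 product=2
t=4: arr=0 -> substrate=0 bound=0 product=2
t=5: arr=0 -> substrate=0 bound=0 product=2
t=6: arr=1 -> substrate=0 bound=1 product=2
t=7: arr=2 -> substrate=1 bound=2 product=2
t=8: arr=1 -> substrate=2 bound=2 product=2
t=9: arr=1 -> substrate=2 bound=2 product=3
t=10: arr=0 -> substrate=1 bound=2 product=4
t=11: arr=0 -> substrate=1 bound=2 product=4
t=12: arr=1 -> substrate=1 bound=2 product=5

Answer: 5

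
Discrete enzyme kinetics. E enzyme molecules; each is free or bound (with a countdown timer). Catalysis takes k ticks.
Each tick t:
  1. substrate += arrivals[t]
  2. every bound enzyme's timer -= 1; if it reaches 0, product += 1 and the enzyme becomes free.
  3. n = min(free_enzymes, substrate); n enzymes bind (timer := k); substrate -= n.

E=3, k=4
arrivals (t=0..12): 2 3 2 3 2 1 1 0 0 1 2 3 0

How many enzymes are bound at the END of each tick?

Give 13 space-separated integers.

t=0: arr=2 -> substrate=0 bound=2 product=0
t=1: arr=3 -> substrate=2 bound=3 product=0
t=2: arr=2 -> substrate=4 bound=3 product=0
t=3: arr=3 -> substrate=7 bound=3 product=0
t=4: arr=2 -> substrate=7 bound=3 product=2
t=5: arr=1 -> substrate=7 bound=3 product=3
t=6: arr=1 -> substrate=8 bound=3 product=3
t=7: arr=0 -> substrate=8 bound=3 product=3
t=8: arr=0 -> substrate=6 bound=3 product=5
t=9: arr=1 -> substrate=6 bound=3 product=6
t=10: arr=2 -> substrate=8 bound=3 product=6
t=11: arr=3 -> substrate=11 bound=3 product=6
t=12: arr=0 -> substrate=9 bound=3 product=8

Answer: 2 3 3 3 3 3 3 3 3 3 3 3 3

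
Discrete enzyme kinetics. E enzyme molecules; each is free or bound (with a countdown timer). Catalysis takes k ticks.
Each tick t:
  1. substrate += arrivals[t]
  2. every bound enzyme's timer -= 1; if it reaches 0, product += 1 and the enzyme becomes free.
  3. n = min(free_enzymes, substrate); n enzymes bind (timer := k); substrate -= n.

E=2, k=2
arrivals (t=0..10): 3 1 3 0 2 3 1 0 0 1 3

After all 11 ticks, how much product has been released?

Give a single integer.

Answer: 10

Derivation:
t=0: arr=3 -> substrate=1 bound=2 product=0
t=1: arr=1 -> substrate=2 bound=2 product=0
t=2: arr=3 -> substrate=3 bound=2 product=2
t=3: arr=0 -> substrate=3 bound=2 product=2
t=4: arr=2 -> substrate=3 bound=2 product=4
t=5: arr=3 -> substrate=6 bound=2 product=4
t=6: arr=1 -> substrate=5 bound=2 product=6
t=7: arr=0 -> substrate=5 bound=2 product=6
t=8: arr=0 -> substrate=3 bound=2 product=8
t=9: arr=1 -> substrate=4 bound=2 product=8
t=10: arr=3 -> substrate=5 bound=2 product=10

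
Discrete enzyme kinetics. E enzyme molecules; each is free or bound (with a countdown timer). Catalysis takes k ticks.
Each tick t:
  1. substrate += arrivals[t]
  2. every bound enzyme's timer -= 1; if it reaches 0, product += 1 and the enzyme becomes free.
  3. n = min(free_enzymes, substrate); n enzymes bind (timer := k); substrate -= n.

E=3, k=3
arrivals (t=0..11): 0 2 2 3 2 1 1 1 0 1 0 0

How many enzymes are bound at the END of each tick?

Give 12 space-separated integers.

t=0: arr=0 -> substrate=0 bound=0 product=0
t=1: arr=2 -> substrate=0 bound=2 product=0
t=2: arr=2 -> substrate=1 bound=3 product=0
t=3: arr=3 -> substrate=4 bound=3 product=0
t=4: arr=2 -> substrate=4 bound=3 product=2
t=5: arr=1 -> substrate=4 bound=3 product=3
t=6: arr=1 -> substrate=5 bound=3 product=3
t=7: arr=1 -> substrate=4 bound=3 product=5
t=8: arr=0 -> substrate=3 bound=3 product=6
t=9: arr=1 -> substrate=4 bound=3 product=6
t=10: arr=0 -> substrate=2 bound=3 product=8
t=11: arr=0 -> substrate=1 bound=3 product=9

Answer: 0 2 3 3 3 3 3 3 3 3 3 3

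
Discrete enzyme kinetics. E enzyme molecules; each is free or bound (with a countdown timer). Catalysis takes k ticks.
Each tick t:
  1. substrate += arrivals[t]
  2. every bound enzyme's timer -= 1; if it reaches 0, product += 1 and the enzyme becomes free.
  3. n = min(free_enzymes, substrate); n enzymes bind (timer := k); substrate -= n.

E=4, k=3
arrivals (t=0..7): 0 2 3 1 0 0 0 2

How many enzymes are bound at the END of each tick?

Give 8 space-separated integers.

Answer: 0 2 4 4 4 2 2 2

Derivation:
t=0: arr=0 -> substrate=0 bound=0 product=0
t=1: arr=2 -> substrate=0 bound=2 product=0
t=2: arr=3 -> substrate=1 bound=4 product=0
t=3: arr=1 -> substrate=2 bound=4 product=0
t=4: arr=0 -> substrate=0 bound=4 product=2
t=5: arr=0 -> substrate=0 bound=2 product=4
t=6: arr=0 -> substrate=0 bound=2 product=4
t=7: arr=2 -> substrate=0 bound=2 product=6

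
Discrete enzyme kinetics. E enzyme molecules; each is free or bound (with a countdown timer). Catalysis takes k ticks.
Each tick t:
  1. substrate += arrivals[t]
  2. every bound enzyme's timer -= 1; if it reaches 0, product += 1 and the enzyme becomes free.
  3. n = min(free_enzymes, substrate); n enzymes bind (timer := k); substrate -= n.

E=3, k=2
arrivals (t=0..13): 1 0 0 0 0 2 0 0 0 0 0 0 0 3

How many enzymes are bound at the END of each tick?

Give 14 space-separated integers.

t=0: arr=1 -> substrate=0 bound=1 product=0
t=1: arr=0 -> substrate=0 bound=1 product=0
t=2: arr=0 -> substrate=0 bound=0 product=1
t=3: arr=0 -> substrate=0 bound=0 product=1
t=4: arr=0 -> substrate=0 bound=0 product=1
t=5: arr=2 -> substrate=0 bound=2 product=1
t=6: arr=0 -> substrate=0 bound=2 product=1
t=7: arr=0 -> substrate=0 bound=0 product=3
t=8: arr=0 -> substrate=0 bound=0 product=3
t=9: arr=0 -> substrate=0 bound=0 product=3
t=10: arr=0 -> substrate=0 bound=0 product=3
t=11: arr=0 -> substrate=0 bound=0 product=3
t=12: arr=0 -> substrate=0 bound=0 product=3
t=13: arr=3 -> substrate=0 bound=3 product=3

Answer: 1 1 0 0 0 2 2 0 0 0 0 0 0 3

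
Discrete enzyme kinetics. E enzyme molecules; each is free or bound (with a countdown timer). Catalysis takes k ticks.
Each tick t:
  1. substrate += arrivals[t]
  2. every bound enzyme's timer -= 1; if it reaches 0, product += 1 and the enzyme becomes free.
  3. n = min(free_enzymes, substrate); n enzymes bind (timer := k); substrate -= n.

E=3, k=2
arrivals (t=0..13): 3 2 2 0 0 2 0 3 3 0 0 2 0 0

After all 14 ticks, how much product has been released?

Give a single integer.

Answer: 17

Derivation:
t=0: arr=3 -> substrate=0 bound=3 product=0
t=1: arr=2 -> substrate=2 bound=3 product=0
t=2: arr=2 -> substrate=1 bound=3 product=3
t=3: arr=0 -> substrate=1 bound=3 product=3
t=4: arr=0 -> substrate=0 bound=1 product=6
t=5: arr=2 -> substrate=0 bound=3 product=6
t=6: arr=0 -> substrate=0 bound=2 product=7
t=7: arr=3 -> substrate=0 bound=3 product=9
t=8: arr=3 -> substrate=3 bound=3 product=9
t=9: arr=0 -> substrate=0 bound=3 product=12
t=10: arr=0 -> substrate=0 bound=3 product=12
t=11: arr=2 -> substrate=0 bound=2 product=15
t=12: arr=0 -> substrate=0 bound=2 product=15
t=13: arr=0 -> substrate=0 bound=0 product=17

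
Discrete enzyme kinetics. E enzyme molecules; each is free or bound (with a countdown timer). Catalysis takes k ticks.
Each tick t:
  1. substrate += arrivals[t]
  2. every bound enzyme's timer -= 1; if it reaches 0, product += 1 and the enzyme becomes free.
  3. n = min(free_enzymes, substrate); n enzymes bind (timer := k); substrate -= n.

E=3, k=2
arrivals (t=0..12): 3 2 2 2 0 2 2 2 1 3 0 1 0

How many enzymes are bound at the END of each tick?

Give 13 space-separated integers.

t=0: arr=3 -> substrate=0 bound=3 product=0
t=1: arr=2 -> substrate=2 bound=3 product=0
t=2: arr=2 -> substrate=1 bound=3 product=3
t=3: arr=2 -> substrate=3 bound=3 product=3
t=4: arr=0 -> substrate=0 bound=3 product=6
t=5: arr=2 -> substrate=2 bound=3 product=6
t=6: arr=2 -> substrate=1 bound=3 product=9
t=7: arr=2 -> substrate=3 bound=3 product=9
t=8: arr=1 -> substrate=1 bound=3 product=12
t=9: arr=3 -> substrate=4 bound=3 product=12
t=10: arr=0 -> substrate=1 bound=3 product=15
t=11: arr=1 -> substrate=2 bound=3 product=15
t=12: arr=0 -> substrate=0 bound=2 product=18

Answer: 3 3 3 3 3 3 3 3 3 3 3 3 2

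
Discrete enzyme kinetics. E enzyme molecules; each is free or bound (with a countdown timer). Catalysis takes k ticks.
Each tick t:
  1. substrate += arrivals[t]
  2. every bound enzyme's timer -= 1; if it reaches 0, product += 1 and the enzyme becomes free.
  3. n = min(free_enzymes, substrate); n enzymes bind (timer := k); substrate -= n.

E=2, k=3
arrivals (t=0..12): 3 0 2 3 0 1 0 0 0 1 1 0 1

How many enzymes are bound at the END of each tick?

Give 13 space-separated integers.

Answer: 2 2 2 2 2 2 2 2 2 2 2 2 2

Derivation:
t=0: arr=3 -> substrate=1 bound=2 product=0
t=1: arr=0 -> substrate=1 bound=2 product=0
t=2: arr=2 -> substrate=3 bound=2 product=0
t=3: arr=3 -> substrate=4 bound=2 product=2
t=4: arr=0 -> substrate=4 bound=2 product=2
t=5: arr=1 -> substrate=5 bound=2 product=2
t=6: arr=0 -> substrate=3 bound=2 product=4
t=7: arr=0 -> substrate=3 bound=2 product=4
t=8: arr=0 -> substrate=3 bound=2 product=4
t=9: arr=1 -> substrate=2 bound=2 product=6
t=10: arr=1 -> substrate=3 bound=2 product=6
t=11: arr=0 -> substrate=3 bound=2 product=6
t=12: arr=1 -> substrate=2 bound=2 product=8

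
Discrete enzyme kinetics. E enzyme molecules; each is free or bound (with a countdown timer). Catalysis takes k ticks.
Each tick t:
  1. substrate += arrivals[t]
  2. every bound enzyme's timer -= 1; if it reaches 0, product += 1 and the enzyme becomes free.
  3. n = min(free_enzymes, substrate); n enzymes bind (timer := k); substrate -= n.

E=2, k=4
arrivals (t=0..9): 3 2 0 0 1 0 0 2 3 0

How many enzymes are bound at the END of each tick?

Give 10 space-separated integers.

Answer: 2 2 2 2 2 2 2 2 2 2

Derivation:
t=0: arr=3 -> substrate=1 bound=2 product=0
t=1: arr=2 -> substrate=3 bound=2 product=0
t=2: arr=0 -> substrate=3 bound=2 product=0
t=3: arr=0 -> substrate=3 bound=2 product=0
t=4: arr=1 -> substrate=2 bound=2 product=2
t=5: arr=0 -> substrate=2 bound=2 product=2
t=6: arr=0 -> substrate=2 bound=2 product=2
t=7: arr=2 -> substrate=4 bound=2 product=2
t=8: arr=3 -> substrate=5 bound=2 product=4
t=9: arr=0 -> substrate=5 bound=2 product=4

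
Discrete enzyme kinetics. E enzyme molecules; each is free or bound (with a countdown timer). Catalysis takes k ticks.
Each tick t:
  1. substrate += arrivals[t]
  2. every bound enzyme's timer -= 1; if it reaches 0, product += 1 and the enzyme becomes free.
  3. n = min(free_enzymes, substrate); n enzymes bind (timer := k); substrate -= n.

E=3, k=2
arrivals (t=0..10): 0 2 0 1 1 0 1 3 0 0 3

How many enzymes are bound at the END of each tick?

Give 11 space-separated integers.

Answer: 0 2 2 1 2 1 1 3 3 1 3

Derivation:
t=0: arr=0 -> substrate=0 bound=0 product=0
t=1: arr=2 -> substrate=0 bound=2 product=0
t=2: arr=0 -> substrate=0 bound=2 product=0
t=3: arr=1 -> substrate=0 bound=1 product=2
t=4: arr=1 -> substrate=0 bound=2 product=2
t=5: arr=0 -> substrate=0 bound=1 product=3
t=6: arr=1 -> substrate=0 bound=1 product=4
t=7: arr=3 -> substrate=1 bound=3 product=4
t=8: arr=0 -> substrate=0 bound=3 product=5
t=9: arr=0 -> substrate=0 bound=1 product=7
t=10: arr=3 -> substrate=0 bound=3 product=8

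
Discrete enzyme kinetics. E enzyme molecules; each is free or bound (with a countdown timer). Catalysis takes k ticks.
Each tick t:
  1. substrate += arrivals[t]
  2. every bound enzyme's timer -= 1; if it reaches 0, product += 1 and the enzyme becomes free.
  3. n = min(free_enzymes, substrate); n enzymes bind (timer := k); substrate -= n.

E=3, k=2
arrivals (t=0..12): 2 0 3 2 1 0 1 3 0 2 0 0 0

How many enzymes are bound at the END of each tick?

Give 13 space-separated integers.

t=0: arr=2 -> substrate=0 bound=2 product=0
t=1: arr=0 -> substrate=0 bound=2 product=0
t=2: arr=3 -> substrate=0 bound=3 product=2
t=3: arr=2 -> substrate=2 bound=3 product=2
t=4: arr=1 -> substrate=0 bound=3 product=5
t=5: arr=0 -> substrate=0 bound=3 product=5
t=6: arr=1 -> substrate=0 bound=1 product=8
t=7: arr=3 -> substrate=1 bound=3 product=8
t=8: arr=0 -> substrate=0 bound=3 product=9
t=9: arr=2 -> substrate=0 bound=3 product=11
t=10: arr=0 -> substrate=0 bound=2 product=12
t=11: arr=0 -> substrate=0 bound=0 product=14
t=12: arr=0 -> substrate=0 bound=0 product=14

Answer: 2 2 3 3 3 3 1 3 3 3 2 0 0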